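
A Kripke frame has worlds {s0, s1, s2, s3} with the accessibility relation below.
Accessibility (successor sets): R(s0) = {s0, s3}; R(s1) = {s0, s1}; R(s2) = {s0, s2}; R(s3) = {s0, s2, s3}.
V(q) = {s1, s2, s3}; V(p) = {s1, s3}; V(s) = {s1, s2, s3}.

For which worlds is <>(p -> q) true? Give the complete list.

Let φ = <>(p -> q). Evaluate φ at each world:
  s0 (successors {s0, s3}): φ is true.
  s1 (successors {s0, s1}): φ is true.
  s2 (successors {s0, s2}): φ is true.
  s3 (successors {s0, s2, s3}): φ is true.
For instance, at s2:
  At s2: <>(p -> q) requires p -> q at some successor in {s0, s2}.
    p -> q holds at s0, so <>(p -> q) is true at s2.
Satisfying worlds: {s0, s1, s2, s3}

s0, s1, s2, s3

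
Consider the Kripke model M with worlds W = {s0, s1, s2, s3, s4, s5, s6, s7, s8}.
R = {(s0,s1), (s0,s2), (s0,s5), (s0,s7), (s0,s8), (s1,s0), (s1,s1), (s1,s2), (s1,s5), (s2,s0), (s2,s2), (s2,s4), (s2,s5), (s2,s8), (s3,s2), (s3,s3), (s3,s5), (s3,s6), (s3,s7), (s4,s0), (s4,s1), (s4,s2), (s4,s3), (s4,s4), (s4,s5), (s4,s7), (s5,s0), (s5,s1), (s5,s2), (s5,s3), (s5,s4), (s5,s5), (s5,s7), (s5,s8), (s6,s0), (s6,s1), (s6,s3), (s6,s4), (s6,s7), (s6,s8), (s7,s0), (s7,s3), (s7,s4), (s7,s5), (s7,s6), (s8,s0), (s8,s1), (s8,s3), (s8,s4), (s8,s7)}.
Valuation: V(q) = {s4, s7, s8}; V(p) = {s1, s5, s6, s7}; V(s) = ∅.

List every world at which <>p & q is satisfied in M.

Let φ = <>p & q. Evaluate φ at each world:
  s0 (successors {s1, s2, s5, s7, s8}): φ is false.
  s1 (successors {s0, s1, s2, s5}): φ is false.
  s2 (successors {s0, s2, s4, s5, s8}): φ is false.
  s3 (successors {s2, s3, s5, s6, s7}): φ is false.
  s4 (successors {s0, s1, s2, s3, s4, s5, s7}): φ is true.
  s5 (successors {s0, s1, s2, s3, s4, s5, s7, s8}): φ is false.
  s6 (successors {s0, s1, s3, s4, s7, s8}): φ is false.
  s7 (successors {s0, s3, s4, s5, s6}): φ is true.
  s8 (successors {s0, s1, s3, s4, s7}): φ is true.
For instance, at s3:
  At s3: <>p is true, q is false, so <>p & q is false.
    At s3: <>p requires p at some successor in {s2, s3, s5, s6, s7}.
      p holds at s5, so <>p is true at s3.
Satisfying worlds: {s4, s7, s8}

s4, s7, s8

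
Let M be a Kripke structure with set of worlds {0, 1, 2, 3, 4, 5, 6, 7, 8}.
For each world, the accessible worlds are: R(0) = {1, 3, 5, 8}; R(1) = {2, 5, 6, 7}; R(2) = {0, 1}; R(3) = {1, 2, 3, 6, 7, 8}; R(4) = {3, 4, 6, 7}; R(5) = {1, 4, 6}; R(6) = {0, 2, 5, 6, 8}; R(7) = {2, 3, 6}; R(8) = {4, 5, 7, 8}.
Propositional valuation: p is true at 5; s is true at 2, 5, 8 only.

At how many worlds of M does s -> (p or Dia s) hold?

Let φ = s -> (p or Dia s). Evaluate φ at each world:
  0 (successors {1, 3, 5, 8}): φ is true.
  1 (successors {2, 5, 6, 7}): φ is true.
  2 (successors {0, 1}): φ is false.
  3 (successors {1, 2, 3, 6, 7, 8}): φ is true.
  4 (successors {3, 4, 6, 7}): φ is true.
  5 (successors {1, 4, 6}): φ is true.
  6 (successors {0, 2, 5, 6, 8}): φ is true.
  7 (successors {2, 3, 6}): φ is true.
  8 (successors {4, 5, 7, 8}): φ is true.
For instance, at 3:
  At 3: s is false, p or Dia s is true, so s -> (p or Dia s) is true.
    At 3: p is false, Dia s is true, so p or Dia s is true.
      At 3: Dia s requires s at some successor in {1, 2, 3, 6, 7, 8}.
        s holds at 2, so Dia s is true at 3.
Satisfying worlds: {0, 1, 3, 4, 5, 6, 7, 8}

8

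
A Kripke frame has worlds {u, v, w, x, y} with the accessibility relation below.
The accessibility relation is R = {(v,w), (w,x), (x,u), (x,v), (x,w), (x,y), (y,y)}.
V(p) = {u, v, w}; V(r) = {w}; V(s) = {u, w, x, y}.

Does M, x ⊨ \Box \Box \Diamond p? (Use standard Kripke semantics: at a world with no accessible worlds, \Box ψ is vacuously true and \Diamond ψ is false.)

At x: \Box \Box \Diamond p requires \Box \Diamond p at every successor {u, v, w, y}.
  \Box \Diamond p fails at v, so \Box \Box \Diamond p is false at x.
    At v: \Box \Diamond p requires \Diamond p at every successor {w}.
      \Diamond p fails at w, so \Box \Diamond p is false at v.

No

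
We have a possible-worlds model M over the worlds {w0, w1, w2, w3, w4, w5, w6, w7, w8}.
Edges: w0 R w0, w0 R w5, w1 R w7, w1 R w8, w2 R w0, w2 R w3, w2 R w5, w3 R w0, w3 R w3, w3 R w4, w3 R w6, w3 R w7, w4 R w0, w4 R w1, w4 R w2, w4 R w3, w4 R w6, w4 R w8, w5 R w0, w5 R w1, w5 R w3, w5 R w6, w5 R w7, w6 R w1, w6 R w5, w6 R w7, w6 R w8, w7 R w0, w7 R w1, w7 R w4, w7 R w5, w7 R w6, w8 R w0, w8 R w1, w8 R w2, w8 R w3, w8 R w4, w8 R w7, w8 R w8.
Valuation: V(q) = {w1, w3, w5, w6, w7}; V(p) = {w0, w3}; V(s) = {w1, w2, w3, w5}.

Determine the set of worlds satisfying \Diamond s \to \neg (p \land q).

w0, w1, w2, w4, w5, w6, w7, w8

Let φ = \Diamond s \to \neg (p \land q). Evaluate φ at each world:
  w0 (successors {w0, w5}): φ is true.
  w1 (successors {w7, w8}): φ is true.
  w2 (successors {w0, w3, w5}): φ is true.
  w3 (successors {w0, w3, w4, w6, w7}): φ is false.
  w4 (successors {w0, w1, w2, w3, w6, w8}): φ is true.
  w5 (successors {w0, w1, w3, w6, w7}): φ is true.
  w6 (successors {w1, w5, w7, w8}): φ is true.
  w7 (successors {w0, w1, w4, w5, w6}): φ is true.
  w8 (successors {w0, w1, w2, w3, w4, w7, w8}): φ is true.
For instance, at w8:
  At w8: \Diamond s is true, \neg (p \land q) is true, so \Diamond s \to \neg (p \land q) is true.
    At w8: \Diamond s requires s at some successor in {w0, w1, w2, w3, w4, w7, w8}.
      s holds at w1, so \Diamond s is true at w8.
Satisfying worlds: {w0, w1, w2, w4, w5, w6, w7, w8}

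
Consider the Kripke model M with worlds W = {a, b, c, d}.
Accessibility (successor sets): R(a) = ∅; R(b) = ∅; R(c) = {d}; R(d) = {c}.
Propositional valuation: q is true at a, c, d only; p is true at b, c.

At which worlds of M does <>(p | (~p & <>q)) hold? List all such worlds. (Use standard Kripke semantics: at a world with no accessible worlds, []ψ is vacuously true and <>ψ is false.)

Let φ = <>(p | (~p & <>q)). Evaluate φ at each world:
  a (successors ∅): φ is false.
  b (successors ∅): φ is false.
  c (successors {d}): φ is true.
  d (successors {c}): φ is true.
For instance, at d:
  At d: <>(p | (~p & <>q)) requires p | (~p & <>q) at some successor in {c}.
    p | (~p & <>q) holds at c, so <>(p | (~p & <>q)) is true at d.
      At c: p is true, ~p & <>q is false, so p | (~p & <>q) is true.
Satisfying worlds: {c, d}

c, d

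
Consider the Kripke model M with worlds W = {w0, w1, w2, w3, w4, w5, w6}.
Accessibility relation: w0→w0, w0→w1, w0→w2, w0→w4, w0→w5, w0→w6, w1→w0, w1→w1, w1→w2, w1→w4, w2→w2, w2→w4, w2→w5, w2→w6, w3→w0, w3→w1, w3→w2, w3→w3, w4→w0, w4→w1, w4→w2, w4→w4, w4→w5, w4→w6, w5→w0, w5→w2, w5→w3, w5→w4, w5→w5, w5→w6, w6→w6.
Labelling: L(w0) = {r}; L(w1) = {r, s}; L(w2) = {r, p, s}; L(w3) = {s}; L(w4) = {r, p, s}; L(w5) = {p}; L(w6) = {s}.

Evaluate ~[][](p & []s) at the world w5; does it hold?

Yes

At w5: [][](p & []s) is false, so ~[][](p & []s) is true.
  At w5: [][](p & []s) requires [](p & []s) at every successor {w0, w2, w3, w4, w5, w6}.
    [](p & []s) fails at w0, so [][](p & []s) is false at w5.
      At w0: [](p & []s) requires p & []s at every successor {w0, w1, w2, w4, w5, w6}.
        p & []s fails at w0, so [](p & []s) is false at w0.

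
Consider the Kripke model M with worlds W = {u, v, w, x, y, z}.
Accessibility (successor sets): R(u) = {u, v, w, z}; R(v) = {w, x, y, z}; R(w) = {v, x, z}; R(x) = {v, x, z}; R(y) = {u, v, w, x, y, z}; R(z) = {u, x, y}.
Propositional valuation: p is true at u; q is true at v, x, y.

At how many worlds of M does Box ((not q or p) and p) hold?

0

Let φ = Box ((not q or p) and p). Evaluate φ at each world:
  u (successors {u, v, w, z}): φ is false.
  v (successors {w, x, y, z}): φ is false.
  w (successors {v, x, z}): φ is false.
  x (successors {v, x, z}): φ is false.
  y (successors {u, v, w, x, y, z}): φ is false.
  z (successors {u, x, y}): φ is false.
For instance, at y:
  At y: Box ((not q or p) and p) requires (not q or p) and p at every successor {u, v, w, x, y, z}.
    (not q or p) and p fails at v, so Box ((not q or p) and p) is false at y.
Satisfying worlds: none.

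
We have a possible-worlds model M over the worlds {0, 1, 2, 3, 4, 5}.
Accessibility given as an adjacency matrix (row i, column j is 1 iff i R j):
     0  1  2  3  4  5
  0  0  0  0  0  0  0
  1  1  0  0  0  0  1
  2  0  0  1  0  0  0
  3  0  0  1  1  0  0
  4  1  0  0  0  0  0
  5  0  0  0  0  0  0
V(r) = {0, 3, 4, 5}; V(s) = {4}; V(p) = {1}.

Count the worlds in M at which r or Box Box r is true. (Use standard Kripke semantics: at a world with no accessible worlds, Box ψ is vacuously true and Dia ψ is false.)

Let φ = r or Box Box r. Evaluate φ at each world:
  0 (successors ∅): φ is true.
  1 (successors {0, 5}): φ is true.
  2 (successors {2}): φ is false.
  3 (successors {2, 3}): φ is true.
  4 (successors {0}): φ is true.
  5 (successors ∅): φ is true.
For instance, at 2:
  At 2: r is false, Box Box r is false, so r or Box Box r is false.
    At 2: Box Box r requires Box r at every successor {2}.
      Box r fails at 2, so Box Box r is false at 2.
Satisfying worlds: {0, 1, 3, 4, 5}

5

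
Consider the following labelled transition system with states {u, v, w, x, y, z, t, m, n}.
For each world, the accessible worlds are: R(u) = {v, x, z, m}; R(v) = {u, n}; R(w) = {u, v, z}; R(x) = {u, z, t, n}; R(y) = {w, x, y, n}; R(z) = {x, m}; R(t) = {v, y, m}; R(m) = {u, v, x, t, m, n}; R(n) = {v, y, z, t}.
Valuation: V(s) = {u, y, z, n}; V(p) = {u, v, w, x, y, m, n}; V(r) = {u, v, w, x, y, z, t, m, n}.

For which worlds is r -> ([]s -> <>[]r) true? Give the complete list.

Let φ = r -> ([]s -> <>[]r). Evaluate φ at each world:
  u (successors {v, x, z, m}): φ is true.
  v (successors {u, n}): φ is true.
  w (successors {u, v, z}): φ is true.
  x (successors {u, z, t, n}): φ is true.
  y (successors {w, x, y, n}): φ is true.
  z (successors {x, m}): φ is true.
  t (successors {v, y, m}): φ is true.
  m (successors {u, v, x, t, m, n}): φ is true.
  n (successors {v, y, z, t}): φ is true.
For instance, at n:
  At n: r is true, []s -> <>[]r is true, so r -> ([]s -> <>[]r) is true.
    At n: []s is false, <>[]r is true, so []s -> <>[]r is true.
      At n: []s requires s at every successor {v, y, z, t}.
        s fails at v, so []s is false at n.
      At n: <>[]r requires []r at some successor in {v, y, z, t}.
        []r holds at v, so <>[]r is true at n.
Satisfying worlds: {u, v, w, x, y, z, t, m, n}

u, v, w, x, y, z, t, m, n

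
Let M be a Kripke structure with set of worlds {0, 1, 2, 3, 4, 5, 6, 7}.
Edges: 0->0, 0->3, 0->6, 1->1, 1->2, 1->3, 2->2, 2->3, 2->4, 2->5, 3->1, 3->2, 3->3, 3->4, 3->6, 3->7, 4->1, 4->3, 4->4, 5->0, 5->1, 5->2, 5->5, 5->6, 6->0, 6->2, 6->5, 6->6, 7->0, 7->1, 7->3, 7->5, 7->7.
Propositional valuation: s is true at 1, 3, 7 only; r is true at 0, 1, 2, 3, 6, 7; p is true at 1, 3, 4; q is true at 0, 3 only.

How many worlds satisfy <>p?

7

Let φ = <>p. Evaluate φ at each world:
  0 (successors {0, 3, 6}): φ is true.
  1 (successors {1, 2, 3}): φ is true.
  2 (successors {2, 3, 4, 5}): φ is true.
  3 (successors {1, 2, 3, 4, 6, 7}): φ is true.
  4 (successors {1, 3, 4}): φ is true.
  5 (successors {0, 1, 2, 5, 6}): φ is true.
  6 (successors {0, 2, 5, 6}): φ is false.
  7 (successors {0, 1, 3, 5, 7}): φ is true.
For instance, at 2:
  At 2: <>p requires p at some successor in {2, 3, 4, 5}.
    p holds at 3, so <>p is true at 2.
Satisfying worlds: {0, 1, 2, 3, 4, 5, 7}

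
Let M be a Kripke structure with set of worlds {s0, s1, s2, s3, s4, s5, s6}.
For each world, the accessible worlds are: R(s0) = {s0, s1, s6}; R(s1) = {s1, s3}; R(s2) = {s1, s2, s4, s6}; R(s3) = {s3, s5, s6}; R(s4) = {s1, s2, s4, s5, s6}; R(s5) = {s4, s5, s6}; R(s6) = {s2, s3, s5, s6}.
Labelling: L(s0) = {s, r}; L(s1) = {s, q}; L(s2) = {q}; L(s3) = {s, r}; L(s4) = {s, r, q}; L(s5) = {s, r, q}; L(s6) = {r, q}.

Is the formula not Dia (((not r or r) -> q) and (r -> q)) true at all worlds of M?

Let φ = not Dia (((not r or r) -> q) and (r -> q)). Evaluate φ at each world:
  s0 (successors {s0, s1, s6}): φ is false.
  s1 (successors {s1, s3}): φ is false.
  s2 (successors {s1, s2, s4, s6}): φ is false.
  s3 (successors {s3, s5, s6}): φ is false.
  s4 (successors {s1, s2, s4, s5, s6}): φ is false.
  s5 (successors {s4, s5, s6}): φ is false.
  s6 (successors {s2, s3, s5, s6}): φ is false.
Detail at s0 (counterexample):
  At s0: Dia (((not r or r) -> q) and (r -> q)) is true, so not Dia (((not r or r) -> q) and (r -> q)) is false.
    At s0: Dia (((not r or r) -> q) and (r -> q)) requires ((not r or r) -> q) and (r -> q) at some successor in {s0, s1, s6}.
      ((not r or r) -> q) and (r -> q) holds at s1, so Dia (((not r or r) -> q) and (r -> q)) is true at s0.

No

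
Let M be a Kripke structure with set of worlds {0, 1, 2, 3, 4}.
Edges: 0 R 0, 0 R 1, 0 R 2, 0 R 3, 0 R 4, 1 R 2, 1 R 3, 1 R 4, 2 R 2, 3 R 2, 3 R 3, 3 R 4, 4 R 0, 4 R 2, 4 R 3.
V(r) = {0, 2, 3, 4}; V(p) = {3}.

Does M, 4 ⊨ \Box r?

At 4: \Box r requires r at every successor {0, 2, 3}.
  At 0: r is true.
  At 2: r is true.
  At 3: r is true.
So \Box r is true at 4.

Yes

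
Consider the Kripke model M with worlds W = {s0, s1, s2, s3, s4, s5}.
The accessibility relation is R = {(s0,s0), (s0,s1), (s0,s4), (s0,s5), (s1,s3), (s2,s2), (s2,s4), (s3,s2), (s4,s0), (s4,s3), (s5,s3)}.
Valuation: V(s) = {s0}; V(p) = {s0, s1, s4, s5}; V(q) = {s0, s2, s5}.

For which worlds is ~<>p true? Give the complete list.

s1, s3, s5

Let φ = ~<>p. Evaluate φ at each world:
  s0 (successors {s0, s1, s4, s5}): φ is false.
  s1 (successors {s3}): φ is true.
  s2 (successors {s2, s4}): φ is false.
  s3 (successors {s2}): φ is true.
  s4 (successors {s0, s3}): φ is false.
  s5 (successors {s3}): φ is true.
For instance, at s2:
  At s2: <>p is true, so ~<>p is false.
    At s2: <>p requires p at some successor in {s2, s4}.
      p holds at s4, so <>p is true at s2.
Satisfying worlds: {s1, s3, s5}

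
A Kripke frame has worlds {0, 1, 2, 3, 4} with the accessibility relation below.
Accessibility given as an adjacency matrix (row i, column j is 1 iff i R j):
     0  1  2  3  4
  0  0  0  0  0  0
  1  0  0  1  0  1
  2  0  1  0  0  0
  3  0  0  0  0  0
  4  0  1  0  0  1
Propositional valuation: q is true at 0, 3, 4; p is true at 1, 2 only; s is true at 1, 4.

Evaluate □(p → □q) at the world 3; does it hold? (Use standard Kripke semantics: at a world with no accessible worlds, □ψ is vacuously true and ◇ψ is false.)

At 3: no accessible worlds, so □(p → □q) holds vacuously.

Yes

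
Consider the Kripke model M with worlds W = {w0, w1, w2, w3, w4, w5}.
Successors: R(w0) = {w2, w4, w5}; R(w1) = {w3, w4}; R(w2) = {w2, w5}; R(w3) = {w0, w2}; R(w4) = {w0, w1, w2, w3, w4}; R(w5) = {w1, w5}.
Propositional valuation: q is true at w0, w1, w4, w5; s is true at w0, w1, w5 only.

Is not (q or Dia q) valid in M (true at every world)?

No

Let φ = not (q or Dia q). Evaluate φ at each world:
  w0 (successors {w2, w4, w5}): φ is false.
  w1 (successors {w3, w4}): φ is false.
  w2 (successors {w2, w5}): φ is false.
  w3 (successors {w0, w2}): φ is false.
  w4 (successors {w0, w1, w2, w3, w4}): φ is false.
  w5 (successors {w1, w5}): φ is false.
Detail at w0 (counterexample):
  At w0: q or Dia q is true, so not (q or Dia q) is false.
    At w0: q is true, Dia q is true, so q or Dia q is true.
      At w0: Dia q requires q at some successor in {w2, w4, w5}.
        q holds at w4, so Dia q is true at w0.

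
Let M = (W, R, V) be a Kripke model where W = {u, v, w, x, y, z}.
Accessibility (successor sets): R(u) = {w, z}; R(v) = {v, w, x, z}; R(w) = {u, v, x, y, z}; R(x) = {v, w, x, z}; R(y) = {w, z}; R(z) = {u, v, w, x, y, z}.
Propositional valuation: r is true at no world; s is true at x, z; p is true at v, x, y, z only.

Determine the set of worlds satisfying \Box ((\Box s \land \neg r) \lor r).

Let φ = \Box ((\Box s \land \neg r) \lor r). Evaluate φ at each world:
  u (successors {w, z}): φ is false.
  v (successors {v, w, x, z}): φ is false.
  w (successors {u, v, x, y, z}): φ is false.
  x (successors {v, w, x, z}): φ is false.
  y (successors {w, z}): φ is false.
  z (successors {u, v, w, x, y, z}): φ is false.
For instance, at x:
  At x: \Box ((\Box s \land \neg r) \lor r) requires (\Box s \land \neg r) \lor r at every successor {v, w, x, z}.
    (\Box s \land \neg r) \lor r fails at v, so \Box ((\Box s \land \neg r) \lor r) is false at x.
      At v: \Box s \land \neg r is false, r is false, so (\Box s \land \neg r) \lor r is false.
Satisfying worlds: none.

none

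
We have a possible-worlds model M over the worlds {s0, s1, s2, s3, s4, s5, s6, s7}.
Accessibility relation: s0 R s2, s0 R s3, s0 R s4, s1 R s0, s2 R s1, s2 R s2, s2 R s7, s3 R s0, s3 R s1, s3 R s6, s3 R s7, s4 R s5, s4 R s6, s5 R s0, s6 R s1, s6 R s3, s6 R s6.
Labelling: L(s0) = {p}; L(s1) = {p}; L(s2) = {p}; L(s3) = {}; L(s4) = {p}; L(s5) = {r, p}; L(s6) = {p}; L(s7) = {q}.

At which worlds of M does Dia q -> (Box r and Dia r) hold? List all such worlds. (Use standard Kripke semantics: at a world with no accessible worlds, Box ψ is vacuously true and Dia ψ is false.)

Recall that Box ψ holds at a world iff ψ holds at every accessible world, and Dia ψ holds iff ψ holds at some accessible world.
Let φ = Dia q -> (Box r and Dia r). Evaluate φ at each world:
  s0 (successors {s2, s3, s4}): φ is true.
  s1 (successors {s0}): φ is true.
  s2 (successors {s1, s2, s7}): φ is false.
  s3 (successors {s0, s1, s6, s7}): φ is false.
  s4 (successors {s5, s6}): φ is true.
  s5 (successors {s0}): φ is true.
  s6 (successors {s1, s3, s6}): φ is true.
  s7 (successors ∅): φ is true.
For instance, at s4:
  At s4: Dia q is false, Box r and Dia r is false, so Dia q -> (Box r and Dia r) is true.
    At s4: Dia q requires q at some successor in {s5, s6}.
      At s5: q is false.
      At s6: q is false.
    So Dia q is false at s4.
    At s4: Box r is false, Dia r is true, so Box r and Dia r is false.
      At s4: Box r requires r at every successor {s5, s6}.
        r fails at s6, so Box r is false at s4.
      At s4: Dia r requires r at some successor in {s5, s6}.
        r holds at s5, so Dia r is true at s4.
Satisfying worlds: {s0, s1, s4, s5, s6, s7}

s0, s1, s4, s5, s6, s7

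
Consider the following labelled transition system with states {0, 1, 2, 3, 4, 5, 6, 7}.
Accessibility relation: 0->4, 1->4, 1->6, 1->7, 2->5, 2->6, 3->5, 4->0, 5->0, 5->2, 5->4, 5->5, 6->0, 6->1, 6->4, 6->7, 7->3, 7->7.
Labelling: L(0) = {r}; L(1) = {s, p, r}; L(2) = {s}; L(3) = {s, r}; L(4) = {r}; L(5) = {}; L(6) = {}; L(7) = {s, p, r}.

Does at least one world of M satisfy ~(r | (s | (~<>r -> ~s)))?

Let φ = ~(r | (s | (~<>r -> ~s))). Evaluate φ at each world:
  0 (successors {4}): φ is false.
  1 (successors {4, 6, 7}): φ is false.
  2 (successors {5, 6}): φ is false.
  3 (successors {5}): φ is false.
  4 (successors {0}): φ is false.
  5 (successors {0, 2, 4, 5}): φ is false.
  6 (successors {0, 1, 4, 7}): φ is false.
  7 (successors {3, 7}): φ is false.
For instance, at 4:
  At 4: r | (s | (~<>r -> ~s)) is true, so ~(r | (s | (~<>r -> ~s))) is false.
    At 4: r is true, s | (~<>r -> ~s) is true, so r | (s | (~<>r -> ~s)) is true.
      At 4: s is false, ~<>r -> ~s is true, so s | (~<>r -> ~s) is true.

No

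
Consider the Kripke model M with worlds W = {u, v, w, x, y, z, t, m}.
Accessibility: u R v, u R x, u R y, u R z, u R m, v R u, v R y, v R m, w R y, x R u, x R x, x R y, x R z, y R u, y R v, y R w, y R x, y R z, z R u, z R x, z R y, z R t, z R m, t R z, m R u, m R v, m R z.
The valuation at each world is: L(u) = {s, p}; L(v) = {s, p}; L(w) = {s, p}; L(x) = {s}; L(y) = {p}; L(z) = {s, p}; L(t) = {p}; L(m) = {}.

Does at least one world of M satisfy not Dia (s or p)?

Let φ = not Dia (s or p). Evaluate φ at each world:
  u (successors {v, x, y, z, m}): φ is false.
  v (successors {u, y, m}): φ is false.
  w (successors {y}): φ is false.
  x (successors {u, x, y, z}): φ is false.
  y (successors {u, v, w, x, z}): φ is false.
  z (successors {u, x, y, t, m}): φ is false.
  t (successors {z}): φ is false.
  m (successors {u, v, z}): φ is false.
For instance, at v:
  At v: Dia (s or p) is true, so not Dia (s or p) is false.
    At v: Dia (s or p) requires s or p at some successor in {u, y, m}.
      s or p holds at u, so Dia (s or p) is true at v.

No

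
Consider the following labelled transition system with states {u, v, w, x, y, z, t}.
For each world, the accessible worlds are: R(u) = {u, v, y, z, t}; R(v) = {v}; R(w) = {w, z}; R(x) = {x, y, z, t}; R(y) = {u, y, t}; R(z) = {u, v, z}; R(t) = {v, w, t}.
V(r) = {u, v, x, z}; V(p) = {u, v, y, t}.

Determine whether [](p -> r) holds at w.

At w: [](p -> r) requires p -> r at every successor {w, z}.
  At w: p -> r is true.
  At z: p -> r is true.
So [](p -> r) is true at w.

Yes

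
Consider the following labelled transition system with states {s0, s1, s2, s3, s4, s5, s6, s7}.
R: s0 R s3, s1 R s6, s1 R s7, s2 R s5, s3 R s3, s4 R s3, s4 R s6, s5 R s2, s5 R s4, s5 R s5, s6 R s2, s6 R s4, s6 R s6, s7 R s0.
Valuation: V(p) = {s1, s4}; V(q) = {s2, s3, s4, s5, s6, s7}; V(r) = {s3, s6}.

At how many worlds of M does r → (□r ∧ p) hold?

Let φ = r → (□r ∧ p). Evaluate φ at each world:
  s0 (successors {s3}): φ is true.
  s1 (successors {s6, s7}): φ is true.
  s2 (successors {s5}): φ is true.
  s3 (successors {s3}): φ is false.
  s4 (successors {s3, s6}): φ is true.
  s5 (successors {s2, s4, s5}): φ is true.
  s6 (successors {s2, s4, s6}): φ is false.
  s7 (successors {s0}): φ is true.
For instance, at s6:
  At s6: r is true, □r ∧ p is false, so r → (□r ∧ p) is false.
    At s6: □r is false, p is false, so □r ∧ p is false.
      At s6: □r requires r at every successor {s2, s4, s6}.
        r fails at s2, so □r is false at s6.
Satisfying worlds: {s0, s1, s2, s4, s5, s7}

6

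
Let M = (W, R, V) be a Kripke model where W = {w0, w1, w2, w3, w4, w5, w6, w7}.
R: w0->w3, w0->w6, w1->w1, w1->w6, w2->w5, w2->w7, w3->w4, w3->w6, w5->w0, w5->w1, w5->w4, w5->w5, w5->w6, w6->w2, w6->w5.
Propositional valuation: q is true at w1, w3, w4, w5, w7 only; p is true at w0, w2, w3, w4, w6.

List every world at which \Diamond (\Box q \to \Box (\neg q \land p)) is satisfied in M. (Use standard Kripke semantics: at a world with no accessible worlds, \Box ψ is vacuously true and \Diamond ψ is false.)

w0, w1, w2, w3, w5, w6

Let φ = \Diamond (\Box q \to \Box (\neg q \land p)). Evaluate φ at each world:
  w0 (successors {w3, w6}): φ is true.
  w1 (successors {w1, w6}): φ is true.
  w2 (successors {w5, w7}): φ is true.
  w3 (successors {w4, w6}): φ is true.
  w4 (successors ∅): φ is false.
  w5 (successors {w0, w1, w4, w5, w6}): φ is true.
  w6 (successors {w2, w5}): φ is true.
  w7 (successors ∅): φ is false.
For instance, at w5:
  At w5: \Diamond (\Box q \to \Box (\neg q \land p)) requires \Box q \to \Box (\neg q \land p) at some successor in {w0, w1, w4, w5, w6}.
    \Box q \to \Box (\neg q \land p) holds at w0, so \Diamond (\Box q \to \Box (\neg q \land p)) is true at w5.
      At w0: \Box q is false, \Box (\neg q \land p) is false, so \Box q \to \Box (\neg q \land p) is true.
Satisfying worlds: {w0, w1, w2, w3, w5, w6}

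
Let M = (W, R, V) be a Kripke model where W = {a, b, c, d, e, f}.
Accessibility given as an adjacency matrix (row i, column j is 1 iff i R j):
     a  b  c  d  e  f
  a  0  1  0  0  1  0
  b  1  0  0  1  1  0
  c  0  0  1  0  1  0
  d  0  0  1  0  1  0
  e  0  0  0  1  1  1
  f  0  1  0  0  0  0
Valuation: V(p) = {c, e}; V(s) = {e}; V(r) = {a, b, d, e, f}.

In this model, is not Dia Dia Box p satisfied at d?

At d: Dia Dia Box p is true, so not Dia Dia Box p is false.
  At d: Dia Dia Box p requires Dia Box p at some successor in {c, e}.
    Dia Box p holds at c, so Dia Dia Box p is true at d.
      At c: Dia Box p requires Box p at some successor in {c, e}.
        Box p holds at c, so Dia Box p is true at c.

No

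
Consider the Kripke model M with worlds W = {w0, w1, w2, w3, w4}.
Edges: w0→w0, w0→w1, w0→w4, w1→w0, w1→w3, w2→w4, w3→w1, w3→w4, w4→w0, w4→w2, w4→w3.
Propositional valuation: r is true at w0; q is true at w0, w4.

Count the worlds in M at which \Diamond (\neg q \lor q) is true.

Let φ = \Diamond (\neg q \lor q). Evaluate φ at each world:
  w0 (successors {w0, w1, w4}): φ is true.
  w1 (successors {w0, w3}): φ is true.
  w2 (successors {w4}): φ is true.
  w3 (successors {w1, w4}): φ is true.
  w4 (successors {w0, w2, w3}): φ is true.
For instance, at w2:
  At w2: \Diamond (\neg q \lor q) requires \neg q \lor q at some successor in {w4}.
    \neg q \lor q holds at w4, so \Diamond (\neg q \lor q) is true at w2.
Satisfying worlds: {w0, w1, w2, w3, w4}

5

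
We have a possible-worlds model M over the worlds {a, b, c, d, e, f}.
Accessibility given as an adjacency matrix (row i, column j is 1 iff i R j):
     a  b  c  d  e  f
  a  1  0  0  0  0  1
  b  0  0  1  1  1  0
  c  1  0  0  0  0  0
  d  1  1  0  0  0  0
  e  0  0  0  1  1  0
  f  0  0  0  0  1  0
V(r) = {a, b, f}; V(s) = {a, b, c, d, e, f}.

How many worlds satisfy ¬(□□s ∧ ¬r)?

Let φ = ¬(□□s ∧ ¬r). Evaluate φ at each world:
  a (successors {a, f}): φ is true.
  b (successors {c, d, e}): φ is true.
  c (successors {a}): φ is false.
  d (successors {a, b}): φ is false.
  e (successors {d, e}): φ is false.
  f (successors {e}): φ is true.
For instance, at a:
  At a: □□s ∧ ¬r is false, so ¬(□□s ∧ ¬r) is true.
    At a: □□s is true, ¬r is false, so □□s ∧ ¬r is false.
      At a: □□s requires □s at every successor {a, f}.
        At a: □s is true.
        At f: □s is true.
      So □□s is true at a.
Satisfying worlds: {a, b, f}

3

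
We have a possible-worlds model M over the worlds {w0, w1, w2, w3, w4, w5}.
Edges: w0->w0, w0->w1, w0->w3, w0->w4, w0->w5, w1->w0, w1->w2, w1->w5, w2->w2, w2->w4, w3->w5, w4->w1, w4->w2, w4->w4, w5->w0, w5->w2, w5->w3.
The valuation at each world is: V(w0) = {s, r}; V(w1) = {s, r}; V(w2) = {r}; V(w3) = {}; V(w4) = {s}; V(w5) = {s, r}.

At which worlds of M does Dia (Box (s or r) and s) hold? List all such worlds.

w0, w2, w4

Let φ = Dia (Box (s or r) and s). Evaluate φ at each world:
  w0 (successors {w0, w1, w3, w4, w5}): φ is true.
  w1 (successors {w0, w2, w5}): φ is false.
  w2 (successors {w2, w4}): φ is true.
  w3 (successors {w5}): φ is false.
  w4 (successors {w1, w2, w4}): φ is true.
  w5 (successors {w0, w2, w3}): φ is false.
For instance, at w1:
  At w1: Dia (Box (s or r) and s) requires Box (s or r) and s at some successor in {w0, w2, w5}.
    At w0: Box (s or r) and s is false.
    At w2: Box (s or r) and s is false.
    At w5: Box (s or r) and s is false.
  So Dia (Box (s or r) and s) is false at w1.
Satisfying worlds: {w0, w2, w4}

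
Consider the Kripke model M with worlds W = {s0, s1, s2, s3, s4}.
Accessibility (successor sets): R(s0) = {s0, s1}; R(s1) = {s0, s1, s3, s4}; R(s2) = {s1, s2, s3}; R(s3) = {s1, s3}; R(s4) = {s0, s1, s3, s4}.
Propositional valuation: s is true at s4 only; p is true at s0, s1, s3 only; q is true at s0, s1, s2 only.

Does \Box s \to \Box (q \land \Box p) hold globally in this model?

Recall that \Box ψ holds at a world iff ψ holds at every accessible world, and \Diamond ψ holds iff ψ holds at some accessible world.
Let φ = \Box s \to \Box (q \land \Box p). Evaluate φ at each world:
  s0 (successors {s0, s1}): φ is true.
  s1 (successors {s0, s1, s3, s4}): φ is true.
  s2 (successors {s1, s2, s3}): φ is true.
  s3 (successors {s1, s3}): φ is true.
  s4 (successors {s0, s1, s3, s4}): φ is true.
For instance, at s2:
  At s2: \Box s is false, \Box (q \land \Box p) is false, so \Box s \to \Box (q \land \Box p) is true.
    At s2: \Box s requires s at every successor {s1, s2, s3}.
      s fails at s1, so \Box s is false at s2.
    At s2: \Box (q \land \Box p) requires q \land \Box p at every successor {s1, s2, s3}.
      q \land \Box p fails at s1, so \Box (q \land \Box p) is false at s2.

Yes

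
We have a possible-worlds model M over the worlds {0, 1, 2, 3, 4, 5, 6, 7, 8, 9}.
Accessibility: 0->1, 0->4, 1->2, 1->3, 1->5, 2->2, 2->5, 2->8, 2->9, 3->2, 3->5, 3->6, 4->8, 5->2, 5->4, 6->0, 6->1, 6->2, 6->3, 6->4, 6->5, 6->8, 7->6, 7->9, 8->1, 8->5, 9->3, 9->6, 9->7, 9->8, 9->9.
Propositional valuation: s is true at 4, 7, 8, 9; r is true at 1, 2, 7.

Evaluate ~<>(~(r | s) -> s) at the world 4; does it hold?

At 4: <>(~(r | s) -> s) is true, so ~<>(~(r | s) -> s) is false.
  At 4: <>(~(r | s) -> s) requires ~(r | s) -> s at some successor in {8}.
    ~(r | s) -> s holds at 8, so <>(~(r | s) -> s) is true at 4.

No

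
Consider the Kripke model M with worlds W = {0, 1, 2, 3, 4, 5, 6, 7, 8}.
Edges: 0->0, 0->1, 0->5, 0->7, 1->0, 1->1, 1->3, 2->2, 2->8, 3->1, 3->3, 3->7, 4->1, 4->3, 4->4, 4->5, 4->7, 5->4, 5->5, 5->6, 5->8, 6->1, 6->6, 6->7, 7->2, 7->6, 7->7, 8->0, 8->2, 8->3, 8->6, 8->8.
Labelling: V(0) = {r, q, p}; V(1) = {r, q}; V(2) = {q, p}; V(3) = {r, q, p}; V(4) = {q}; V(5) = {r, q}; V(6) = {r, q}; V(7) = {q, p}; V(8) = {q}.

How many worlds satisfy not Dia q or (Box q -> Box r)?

1

Let φ = not Dia q or (Box q -> Box r). Evaluate φ at each world:
  0 (successors {0, 1, 5, 7}): φ is false.
  1 (successors {0, 1, 3}): φ is true.
  2 (successors {2, 8}): φ is false.
  3 (successors {1, 3, 7}): φ is false.
  4 (successors {1, 3, 4, 5, 7}): φ is false.
  5 (successors {4, 5, 6, 8}): φ is false.
  6 (successors {1, 6, 7}): φ is false.
  7 (successors {2, 6, 7}): φ is false.
  8 (successors {0, 2, 3, 6, 8}): φ is false.
For instance, at 4:
  At 4: not Dia q is false, Box q -> Box r is false, so not Dia q or (Box q -> Box r) is false.
    At 4: Dia q is true, so not Dia q is false.
      At 4: Dia q requires q at some successor in {1, 3, 4, 5, 7}.
        q holds at 1, so Dia q is true at 4.
    At 4: Box q is true, Box r is false, so Box q -> Box r is false.
      At 4: Box q requires q at every successor {1, 3, 4, 5, 7}.
        At 1: q is true.
        At 3: q is true.
        At 4: q is true.
        At 5: q is true.
        At 7: q is true.
      So Box q is true at 4.
      At 4: Box r requires r at every successor {1, 3, 4, 5, 7}.
        r fails at 4, so Box r is false at 4.
Satisfying worlds: {1}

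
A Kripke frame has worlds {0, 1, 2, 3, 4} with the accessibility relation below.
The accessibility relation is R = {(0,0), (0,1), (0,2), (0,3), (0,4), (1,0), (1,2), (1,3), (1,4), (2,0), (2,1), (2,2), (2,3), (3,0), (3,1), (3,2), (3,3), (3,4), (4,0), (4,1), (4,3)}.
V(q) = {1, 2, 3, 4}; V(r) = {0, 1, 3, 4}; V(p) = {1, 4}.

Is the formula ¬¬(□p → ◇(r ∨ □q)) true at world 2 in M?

Recall that □ψ holds at a world iff ψ holds at every accessible world, and ◇ψ holds iff ψ holds at some accessible world.
At 2: ¬(□p → ◇(r ∨ □q)) is false, so ¬¬(□p → ◇(r ∨ □q)) is true.
  At 2: □p → ◇(r ∨ □q) is true, so ¬(□p → ◇(r ∨ □q)) is false.
    At 2: □p is false, ◇(r ∨ □q) is true, so □p → ◇(r ∨ □q) is true.
      At 2: □p requires p at every successor {0, 1, 2, 3}.
        p fails at 0, so □p is false at 2.
      At 2: ◇(r ∨ □q) requires r ∨ □q at some successor in {0, 1, 2, 3}.
        r ∨ □q holds at 0, so ◇(r ∨ □q) is true at 2.

Yes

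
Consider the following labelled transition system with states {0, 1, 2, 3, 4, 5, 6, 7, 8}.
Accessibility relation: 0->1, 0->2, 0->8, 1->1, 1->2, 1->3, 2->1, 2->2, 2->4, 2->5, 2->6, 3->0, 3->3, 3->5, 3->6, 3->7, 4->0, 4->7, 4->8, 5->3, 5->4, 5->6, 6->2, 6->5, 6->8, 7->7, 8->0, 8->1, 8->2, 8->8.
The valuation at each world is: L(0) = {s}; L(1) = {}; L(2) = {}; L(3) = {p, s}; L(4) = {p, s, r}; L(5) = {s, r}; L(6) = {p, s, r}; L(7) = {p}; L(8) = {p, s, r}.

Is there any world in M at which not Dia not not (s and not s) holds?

Let φ = not Dia not not (s and not s). Evaluate φ at each world:
  0 (successors {1, 2, 8}): φ is true.
  1 (successors {1, 2, 3}): φ is true.
  2 (successors {1, 2, 4, 5, 6}): φ is true.
  3 (successors {0, 3, 5, 6, 7}): φ is true.
  4 (successors {0, 7, 8}): φ is true.
  5 (successors {3, 4, 6}): φ is true.
  6 (successors {2, 5, 8}): φ is true.
  7 (successors {7}): φ is true.
  8 (successors {0, 1, 2, 8}): φ is true.
Detail at 0 (witness):
  At 0: Dia not not (s and not s) is false, so not Dia not not (s and not s) is true.
    At 0: Dia not not (s and not s) requires not not (s and not s) at some successor in {1, 2, 8}.
      At 1: not not (s and not s) is false.
      At 2: not not (s and not s) is false.
      At 8: not not (s and not s) is false.
    So Dia not not (s and not s) is false at 0.

Yes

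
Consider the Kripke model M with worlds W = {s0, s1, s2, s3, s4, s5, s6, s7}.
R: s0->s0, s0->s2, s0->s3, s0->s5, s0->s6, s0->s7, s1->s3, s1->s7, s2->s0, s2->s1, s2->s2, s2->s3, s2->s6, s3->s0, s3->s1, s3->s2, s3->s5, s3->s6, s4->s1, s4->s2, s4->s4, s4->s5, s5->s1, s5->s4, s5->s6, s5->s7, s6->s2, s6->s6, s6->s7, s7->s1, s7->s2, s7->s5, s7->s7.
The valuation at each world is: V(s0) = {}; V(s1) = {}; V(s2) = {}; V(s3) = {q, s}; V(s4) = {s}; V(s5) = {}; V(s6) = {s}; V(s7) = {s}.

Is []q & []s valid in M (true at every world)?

Recall that []ψ holds at a world iff ψ holds at every accessible world, and <>ψ holds iff ψ holds at some accessible world.
Let φ = []q & []s. Evaluate φ at each world:
  s0 (successors {s0, s2, s3, s5, s6, s7}): φ is false.
  s1 (successors {s3, s7}): φ is false.
  s2 (successors {s0, s1, s2, s3, s6}): φ is false.
  s3 (successors {s0, s1, s2, s5, s6}): φ is false.
  s4 (successors {s1, s2, s4, s5}): φ is false.
  s5 (successors {s1, s4, s6, s7}): φ is false.
  s6 (successors {s2, s6, s7}): φ is false.
  s7 (successors {s1, s2, s5, s7}): φ is false.
Detail at s0 (counterexample):
  At s0: []q is false, []s is false, so []q & []s is false.
    At s0: []q requires q at every successor {s0, s2, s3, s5, s6, s7}.
      q fails at s0, so []q is false at s0.
    At s0: []s requires s at every successor {s0, s2, s3, s5, s6, s7}.
      s fails at s0, so []s is false at s0.

No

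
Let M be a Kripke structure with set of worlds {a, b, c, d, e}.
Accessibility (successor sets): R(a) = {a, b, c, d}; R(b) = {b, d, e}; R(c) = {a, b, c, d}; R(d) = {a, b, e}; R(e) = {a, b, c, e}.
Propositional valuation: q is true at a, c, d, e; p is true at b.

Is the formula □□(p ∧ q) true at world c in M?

No

At c: □□(p ∧ q) requires □(p ∧ q) at every successor {a, b, c, d}.
  □(p ∧ q) fails at a, so □□(p ∧ q) is false at c.
    At a: □(p ∧ q) requires p ∧ q at every successor {a, b, c, d}.
      p ∧ q fails at a, so □(p ∧ q) is false at a.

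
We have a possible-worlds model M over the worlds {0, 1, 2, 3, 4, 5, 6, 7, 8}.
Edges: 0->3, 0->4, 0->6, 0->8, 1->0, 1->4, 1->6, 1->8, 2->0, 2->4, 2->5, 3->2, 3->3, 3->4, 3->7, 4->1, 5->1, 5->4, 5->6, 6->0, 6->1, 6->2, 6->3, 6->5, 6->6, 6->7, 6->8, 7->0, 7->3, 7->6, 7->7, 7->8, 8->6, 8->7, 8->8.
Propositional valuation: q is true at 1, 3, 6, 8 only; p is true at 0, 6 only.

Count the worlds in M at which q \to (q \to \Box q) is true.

5

Let φ = q \to (q \to \Box q). Evaluate φ at each world:
  0 (successors {3, 4, 6, 8}): φ is true.
  1 (successors {0, 4, 6, 8}): φ is false.
  2 (successors {0, 4, 5}): φ is true.
  3 (successors {2, 3, 4, 7}): φ is false.
  4 (successors {1}): φ is true.
  5 (successors {1, 4, 6}): φ is true.
  6 (successors {0, 1, 2, 3, 5, 6, 7, 8}): φ is false.
  7 (successors {0, 3, 6, 7, 8}): φ is true.
  8 (successors {6, 7, 8}): φ is false.
For instance, at 1:
  At 1: q is true, q \to \Box q is false, so q \to (q \to \Box q) is false.
    At 1: q is true, \Box q is false, so q \to \Box q is false.
      At 1: \Box q requires q at every successor {0, 4, 6, 8}.
        q fails at 0, so \Box q is false at 1.
Satisfying worlds: {0, 2, 4, 5, 7}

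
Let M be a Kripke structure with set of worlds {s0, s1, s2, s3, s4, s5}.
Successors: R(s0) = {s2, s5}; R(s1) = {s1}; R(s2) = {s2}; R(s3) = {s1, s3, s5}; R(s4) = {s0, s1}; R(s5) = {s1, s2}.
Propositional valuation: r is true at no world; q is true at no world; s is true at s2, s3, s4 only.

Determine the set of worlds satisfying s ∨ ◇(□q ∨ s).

Let φ = s ∨ ◇(□q ∨ s). Evaluate φ at each world:
  s0 (successors {s2, s5}): φ is true.
  s1 (successors {s1}): φ is false.
  s2 (successors {s2}): φ is true.
  s3 (successors {s1, s3, s5}): φ is true.
  s4 (successors {s0, s1}): φ is true.
  s5 (successors {s1, s2}): φ is true.
For instance, at s3:
  At s3: s is true, ◇(□q ∨ s) is true, so s ∨ ◇(□q ∨ s) is true.
    At s3: ◇(□q ∨ s) requires □q ∨ s at some successor in {s1, s3, s5}.
      □q ∨ s holds at s3, so ◇(□q ∨ s) is true at s3.
Satisfying worlds: {s0, s2, s3, s4, s5}

s0, s2, s3, s4, s5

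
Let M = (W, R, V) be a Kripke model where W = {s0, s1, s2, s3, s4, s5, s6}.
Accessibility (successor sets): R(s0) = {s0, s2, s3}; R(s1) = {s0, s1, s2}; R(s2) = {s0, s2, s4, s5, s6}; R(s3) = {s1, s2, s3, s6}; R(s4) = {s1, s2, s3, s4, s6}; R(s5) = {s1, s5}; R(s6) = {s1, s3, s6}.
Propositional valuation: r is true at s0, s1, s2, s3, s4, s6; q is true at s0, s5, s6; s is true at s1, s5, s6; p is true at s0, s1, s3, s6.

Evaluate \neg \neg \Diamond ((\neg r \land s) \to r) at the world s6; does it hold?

Yes

At s6: \neg \Diamond ((\neg r \land s) \to r) is false, so \neg \neg \Diamond ((\neg r \land s) \to r) is true.
  At s6: \Diamond ((\neg r \land s) \to r) is true, so \neg \Diamond ((\neg r \land s) \to r) is false.
    At s6: \Diamond ((\neg r \land s) \to r) requires (\neg r \land s) \to r at some successor in {s1, s3, s6}.
      (\neg r \land s) \to r holds at s1, so \Diamond ((\neg r \land s) \to r) is true at s6.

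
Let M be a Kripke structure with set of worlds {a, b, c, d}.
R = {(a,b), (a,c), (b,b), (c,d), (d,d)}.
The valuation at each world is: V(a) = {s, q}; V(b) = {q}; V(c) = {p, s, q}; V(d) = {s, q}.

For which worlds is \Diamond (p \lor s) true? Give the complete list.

Let φ = \Diamond (p \lor s). Evaluate φ at each world:
  a (successors {b, c}): φ is true.
  b (successors {b}): φ is false.
  c (successors {d}): φ is true.
  d (successors {d}): φ is true.
For instance, at b:
  At b: \Diamond (p \lor s) requires p \lor s at some successor in {b}.
    At b: p \lor s is false.
  So \Diamond (p \lor s) is false at b.
Satisfying worlds: {a, c, d}

a, c, d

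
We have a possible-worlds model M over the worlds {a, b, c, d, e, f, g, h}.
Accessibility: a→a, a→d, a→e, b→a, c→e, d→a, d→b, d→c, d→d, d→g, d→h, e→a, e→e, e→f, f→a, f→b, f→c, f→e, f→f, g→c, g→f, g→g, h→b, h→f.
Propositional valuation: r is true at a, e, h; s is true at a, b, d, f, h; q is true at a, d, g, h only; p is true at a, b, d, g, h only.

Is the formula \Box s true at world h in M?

Yes

At h: \Box s requires s at every successor {b, f}.
  At b: s is true.
  At f: s is true.
So \Box s is true at h.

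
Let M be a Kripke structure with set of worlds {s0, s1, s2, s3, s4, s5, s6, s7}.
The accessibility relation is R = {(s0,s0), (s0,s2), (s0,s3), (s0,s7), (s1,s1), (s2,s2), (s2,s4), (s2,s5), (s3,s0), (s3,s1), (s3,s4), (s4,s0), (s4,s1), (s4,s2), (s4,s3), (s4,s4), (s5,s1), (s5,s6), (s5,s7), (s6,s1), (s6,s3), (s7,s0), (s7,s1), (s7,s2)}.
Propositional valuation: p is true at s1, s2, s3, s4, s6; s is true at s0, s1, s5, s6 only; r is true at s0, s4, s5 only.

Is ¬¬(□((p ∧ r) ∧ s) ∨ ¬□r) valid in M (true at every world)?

Yes

Recall that □ψ holds at a world iff ψ holds at every accessible world, and ◇ψ holds iff ψ holds at some accessible world.
Let φ = ¬¬(□((p ∧ r) ∧ s) ∨ ¬□r). Evaluate φ at each world:
  s0 (successors {s0, s2, s3, s7}): φ is true.
  s1 (successors {s1}): φ is true.
  s2 (successors {s2, s4, s5}): φ is true.
  s3 (successors {s0, s1, s4}): φ is true.
  s4 (successors {s0, s1, s2, s3, s4}): φ is true.
  s5 (successors {s1, s6, s7}): φ is true.
  s6 (successors {s1, s3}): φ is true.
  s7 (successors {s0, s1, s2}): φ is true.
For instance, at s4:
  At s4: ¬(□((p ∧ r) ∧ s) ∨ ¬□r) is false, so ¬¬(□((p ∧ r) ∧ s) ∨ ¬□r) is true.
    At s4: □((p ∧ r) ∧ s) ∨ ¬□r is true, so ¬(□((p ∧ r) ∧ s) ∨ ¬□r) is false.
      At s4: □((p ∧ r) ∧ s) is false, ¬□r is true, so □((p ∧ r) ∧ s) ∨ ¬□r is true.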